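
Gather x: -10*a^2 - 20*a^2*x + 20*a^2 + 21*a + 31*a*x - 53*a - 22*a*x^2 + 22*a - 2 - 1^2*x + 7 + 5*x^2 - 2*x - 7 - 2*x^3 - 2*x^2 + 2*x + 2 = 10*a^2 - 10*a - 2*x^3 + x^2*(3 - 22*a) + x*(-20*a^2 + 31*a - 1)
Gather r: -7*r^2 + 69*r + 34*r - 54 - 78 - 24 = -7*r^2 + 103*r - 156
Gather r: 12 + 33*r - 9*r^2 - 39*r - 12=-9*r^2 - 6*r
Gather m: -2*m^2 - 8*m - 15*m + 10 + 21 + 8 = -2*m^2 - 23*m + 39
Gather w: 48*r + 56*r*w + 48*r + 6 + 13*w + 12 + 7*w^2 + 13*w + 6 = 96*r + 7*w^2 + w*(56*r + 26) + 24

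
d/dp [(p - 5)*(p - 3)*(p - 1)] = 3*p^2 - 18*p + 23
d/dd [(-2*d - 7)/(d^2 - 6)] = 2*(d^2 + 7*d + 6)/(d^4 - 12*d^2 + 36)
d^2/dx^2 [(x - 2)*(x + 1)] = 2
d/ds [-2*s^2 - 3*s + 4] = -4*s - 3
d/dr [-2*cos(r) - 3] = 2*sin(r)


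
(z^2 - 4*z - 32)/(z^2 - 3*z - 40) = (z + 4)/(z + 5)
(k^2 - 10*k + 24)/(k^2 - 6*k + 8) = (k - 6)/(k - 2)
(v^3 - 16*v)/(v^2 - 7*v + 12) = v*(v + 4)/(v - 3)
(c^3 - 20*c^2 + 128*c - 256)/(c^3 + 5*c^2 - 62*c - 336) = (c^2 - 12*c + 32)/(c^2 + 13*c + 42)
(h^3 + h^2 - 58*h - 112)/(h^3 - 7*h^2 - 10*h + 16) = (h + 7)/(h - 1)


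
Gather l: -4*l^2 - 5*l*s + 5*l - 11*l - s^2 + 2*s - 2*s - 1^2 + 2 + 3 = -4*l^2 + l*(-5*s - 6) - s^2 + 4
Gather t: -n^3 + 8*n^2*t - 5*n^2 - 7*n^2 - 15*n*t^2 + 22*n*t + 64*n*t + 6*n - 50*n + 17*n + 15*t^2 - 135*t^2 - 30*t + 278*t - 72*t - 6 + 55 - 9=-n^3 - 12*n^2 - 27*n + t^2*(-15*n - 120) + t*(8*n^2 + 86*n + 176) + 40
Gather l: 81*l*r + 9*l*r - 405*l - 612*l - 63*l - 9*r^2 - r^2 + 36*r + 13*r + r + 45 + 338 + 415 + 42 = l*(90*r - 1080) - 10*r^2 + 50*r + 840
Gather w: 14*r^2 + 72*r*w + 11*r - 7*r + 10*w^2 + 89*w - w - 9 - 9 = 14*r^2 + 4*r + 10*w^2 + w*(72*r + 88) - 18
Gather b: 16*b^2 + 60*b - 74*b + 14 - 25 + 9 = 16*b^2 - 14*b - 2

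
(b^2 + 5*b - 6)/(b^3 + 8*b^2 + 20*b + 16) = (b^2 + 5*b - 6)/(b^3 + 8*b^2 + 20*b + 16)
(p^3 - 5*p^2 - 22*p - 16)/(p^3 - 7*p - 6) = (p - 8)/(p - 3)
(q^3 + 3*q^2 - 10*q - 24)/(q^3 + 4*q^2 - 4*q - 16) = (q - 3)/(q - 2)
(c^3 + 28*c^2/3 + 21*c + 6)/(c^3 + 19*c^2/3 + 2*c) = (c + 3)/c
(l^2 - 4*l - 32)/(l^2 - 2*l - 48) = (l + 4)/(l + 6)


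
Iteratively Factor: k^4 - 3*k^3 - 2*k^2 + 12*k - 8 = (k + 2)*(k^3 - 5*k^2 + 8*k - 4) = (k - 2)*(k + 2)*(k^2 - 3*k + 2) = (k - 2)*(k - 1)*(k + 2)*(k - 2)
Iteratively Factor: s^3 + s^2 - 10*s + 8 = (s + 4)*(s^2 - 3*s + 2) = (s - 2)*(s + 4)*(s - 1)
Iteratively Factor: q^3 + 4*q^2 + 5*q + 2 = (q + 1)*(q^2 + 3*q + 2) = (q + 1)^2*(q + 2)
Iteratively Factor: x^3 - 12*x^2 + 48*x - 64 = (x - 4)*(x^2 - 8*x + 16) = (x - 4)^2*(x - 4)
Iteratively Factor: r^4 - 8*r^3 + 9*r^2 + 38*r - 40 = (r + 2)*(r^3 - 10*r^2 + 29*r - 20) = (r - 4)*(r + 2)*(r^2 - 6*r + 5) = (r - 5)*(r - 4)*(r + 2)*(r - 1)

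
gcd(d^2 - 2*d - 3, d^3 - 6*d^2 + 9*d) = d - 3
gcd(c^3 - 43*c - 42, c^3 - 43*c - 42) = c^3 - 43*c - 42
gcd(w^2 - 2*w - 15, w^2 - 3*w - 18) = w + 3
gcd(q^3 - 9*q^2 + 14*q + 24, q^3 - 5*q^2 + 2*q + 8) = q^2 - 3*q - 4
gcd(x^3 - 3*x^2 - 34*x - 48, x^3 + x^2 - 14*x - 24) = x^2 + 5*x + 6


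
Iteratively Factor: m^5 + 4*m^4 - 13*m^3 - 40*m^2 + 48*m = (m)*(m^4 + 4*m^3 - 13*m^2 - 40*m + 48) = m*(m - 1)*(m^3 + 5*m^2 - 8*m - 48) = m*(m - 1)*(m + 4)*(m^2 + m - 12) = m*(m - 3)*(m - 1)*(m + 4)*(m + 4)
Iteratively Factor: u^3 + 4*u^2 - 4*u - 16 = (u + 2)*(u^2 + 2*u - 8) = (u - 2)*(u + 2)*(u + 4)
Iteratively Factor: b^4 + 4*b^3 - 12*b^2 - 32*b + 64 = (b + 4)*(b^3 - 12*b + 16) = (b + 4)^2*(b^2 - 4*b + 4) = (b - 2)*(b + 4)^2*(b - 2)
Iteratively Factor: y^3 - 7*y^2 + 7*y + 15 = (y - 5)*(y^2 - 2*y - 3) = (y - 5)*(y + 1)*(y - 3)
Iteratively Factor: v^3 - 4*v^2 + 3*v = (v)*(v^2 - 4*v + 3) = v*(v - 3)*(v - 1)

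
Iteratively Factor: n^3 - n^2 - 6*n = (n + 2)*(n^2 - 3*n) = n*(n + 2)*(n - 3)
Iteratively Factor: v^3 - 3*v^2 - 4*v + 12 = (v - 2)*(v^2 - v - 6) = (v - 2)*(v + 2)*(v - 3)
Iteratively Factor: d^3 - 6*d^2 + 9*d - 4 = (d - 1)*(d^2 - 5*d + 4) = (d - 1)^2*(d - 4)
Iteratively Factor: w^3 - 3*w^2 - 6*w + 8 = (w + 2)*(w^2 - 5*w + 4) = (w - 1)*(w + 2)*(w - 4)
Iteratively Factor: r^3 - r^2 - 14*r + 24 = (r + 4)*(r^2 - 5*r + 6) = (r - 3)*(r + 4)*(r - 2)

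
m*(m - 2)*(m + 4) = m^3 + 2*m^2 - 8*m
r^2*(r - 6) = r^3 - 6*r^2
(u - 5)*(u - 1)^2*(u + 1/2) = u^4 - 13*u^3/2 + 15*u^2/2 + u/2 - 5/2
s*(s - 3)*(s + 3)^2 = s^4 + 3*s^3 - 9*s^2 - 27*s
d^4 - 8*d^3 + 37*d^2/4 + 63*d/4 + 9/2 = (d - 6)*(d - 3)*(d + 1/2)^2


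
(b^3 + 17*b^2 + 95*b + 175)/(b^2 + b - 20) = (b^2 + 12*b + 35)/(b - 4)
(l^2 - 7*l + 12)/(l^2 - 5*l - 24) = (-l^2 + 7*l - 12)/(-l^2 + 5*l + 24)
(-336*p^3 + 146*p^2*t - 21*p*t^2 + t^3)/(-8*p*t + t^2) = 42*p^2/t - 13*p + t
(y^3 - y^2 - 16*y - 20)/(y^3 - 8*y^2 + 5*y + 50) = (y + 2)/(y - 5)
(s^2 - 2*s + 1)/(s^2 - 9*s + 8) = (s - 1)/(s - 8)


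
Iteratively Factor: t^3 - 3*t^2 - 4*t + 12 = (t - 3)*(t^2 - 4) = (t - 3)*(t - 2)*(t + 2)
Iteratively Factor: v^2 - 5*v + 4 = (v - 1)*(v - 4)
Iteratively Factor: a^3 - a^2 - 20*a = (a)*(a^2 - a - 20) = a*(a + 4)*(a - 5)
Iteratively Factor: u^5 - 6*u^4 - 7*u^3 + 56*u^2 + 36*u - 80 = (u - 5)*(u^4 - u^3 - 12*u^2 - 4*u + 16) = (u - 5)*(u + 2)*(u^3 - 3*u^2 - 6*u + 8) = (u - 5)*(u - 1)*(u + 2)*(u^2 - 2*u - 8) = (u - 5)*(u - 4)*(u - 1)*(u + 2)*(u + 2)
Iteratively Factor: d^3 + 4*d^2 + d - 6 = (d - 1)*(d^2 + 5*d + 6) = (d - 1)*(d + 2)*(d + 3)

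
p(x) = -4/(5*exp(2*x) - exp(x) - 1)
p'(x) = -4*(-10*exp(2*x) + exp(x))/(5*exp(2*x) - exp(x) - 1)^2 = (40*exp(x) - 4)*exp(x)/(-5*exp(2*x) + exp(x) + 1)^2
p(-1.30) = 4.44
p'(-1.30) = 2.32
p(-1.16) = 4.87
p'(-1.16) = 3.96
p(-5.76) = 3.99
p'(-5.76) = -0.01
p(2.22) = -0.01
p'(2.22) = 0.02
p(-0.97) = 6.06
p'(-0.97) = 9.70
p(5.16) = -0.00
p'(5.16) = 0.00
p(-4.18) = 3.94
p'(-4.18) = -0.05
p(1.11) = -0.10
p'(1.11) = 0.20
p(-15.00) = 4.00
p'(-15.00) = 0.00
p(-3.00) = 3.86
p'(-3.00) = -0.09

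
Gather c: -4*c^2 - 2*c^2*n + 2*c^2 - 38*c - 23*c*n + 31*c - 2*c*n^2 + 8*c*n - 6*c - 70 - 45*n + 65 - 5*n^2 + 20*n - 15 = c^2*(-2*n - 2) + c*(-2*n^2 - 15*n - 13) - 5*n^2 - 25*n - 20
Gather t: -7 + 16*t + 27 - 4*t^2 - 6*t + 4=-4*t^2 + 10*t + 24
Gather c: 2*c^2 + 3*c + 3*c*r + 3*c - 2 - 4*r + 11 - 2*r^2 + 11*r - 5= 2*c^2 + c*(3*r + 6) - 2*r^2 + 7*r + 4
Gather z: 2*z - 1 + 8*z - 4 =10*z - 5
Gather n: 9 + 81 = 90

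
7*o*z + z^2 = z*(7*o + z)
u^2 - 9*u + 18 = (u - 6)*(u - 3)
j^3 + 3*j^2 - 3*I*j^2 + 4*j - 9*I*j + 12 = (j + 3)*(j - 4*I)*(j + I)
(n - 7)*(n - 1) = n^2 - 8*n + 7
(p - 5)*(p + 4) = p^2 - p - 20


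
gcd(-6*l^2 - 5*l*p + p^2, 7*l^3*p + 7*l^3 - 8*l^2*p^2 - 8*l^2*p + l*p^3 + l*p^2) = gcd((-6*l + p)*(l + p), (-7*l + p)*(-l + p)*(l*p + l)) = 1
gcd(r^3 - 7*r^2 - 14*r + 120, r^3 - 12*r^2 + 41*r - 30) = r^2 - 11*r + 30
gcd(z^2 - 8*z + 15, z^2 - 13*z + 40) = z - 5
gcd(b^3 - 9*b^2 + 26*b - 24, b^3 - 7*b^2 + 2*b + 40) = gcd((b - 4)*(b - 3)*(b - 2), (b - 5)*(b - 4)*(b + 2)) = b - 4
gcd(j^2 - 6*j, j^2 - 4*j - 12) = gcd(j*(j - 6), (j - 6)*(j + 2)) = j - 6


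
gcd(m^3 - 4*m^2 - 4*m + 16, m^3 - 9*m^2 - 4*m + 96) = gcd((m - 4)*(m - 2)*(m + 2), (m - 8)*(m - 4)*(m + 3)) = m - 4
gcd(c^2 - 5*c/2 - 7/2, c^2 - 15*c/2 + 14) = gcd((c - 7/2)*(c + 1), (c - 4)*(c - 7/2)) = c - 7/2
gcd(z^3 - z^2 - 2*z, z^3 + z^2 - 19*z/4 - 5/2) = z - 2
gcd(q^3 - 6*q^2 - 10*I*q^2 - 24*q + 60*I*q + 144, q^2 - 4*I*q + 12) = q - 6*I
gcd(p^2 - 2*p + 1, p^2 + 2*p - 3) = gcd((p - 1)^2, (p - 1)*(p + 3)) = p - 1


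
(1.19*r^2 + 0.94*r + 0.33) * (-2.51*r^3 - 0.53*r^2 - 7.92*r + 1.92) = -2.9869*r^5 - 2.9901*r^4 - 10.7513*r^3 - 5.3349*r^2 - 0.8088*r + 0.6336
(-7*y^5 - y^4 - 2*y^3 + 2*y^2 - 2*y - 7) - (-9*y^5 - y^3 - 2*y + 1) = 2*y^5 - y^4 - y^3 + 2*y^2 - 8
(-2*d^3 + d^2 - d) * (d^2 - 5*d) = -2*d^5 + 11*d^4 - 6*d^3 + 5*d^2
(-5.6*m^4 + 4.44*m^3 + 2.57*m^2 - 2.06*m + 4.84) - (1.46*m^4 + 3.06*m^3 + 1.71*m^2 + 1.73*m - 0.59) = -7.06*m^4 + 1.38*m^3 + 0.86*m^2 - 3.79*m + 5.43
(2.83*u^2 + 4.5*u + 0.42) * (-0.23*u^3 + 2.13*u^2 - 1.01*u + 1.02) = -0.6509*u^5 + 4.9929*u^4 + 6.6301*u^3 - 0.7638*u^2 + 4.1658*u + 0.4284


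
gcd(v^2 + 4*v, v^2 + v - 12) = v + 4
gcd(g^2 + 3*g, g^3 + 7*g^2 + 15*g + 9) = g + 3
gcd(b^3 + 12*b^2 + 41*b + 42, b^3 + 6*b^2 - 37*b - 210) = b + 7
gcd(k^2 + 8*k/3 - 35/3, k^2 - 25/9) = 1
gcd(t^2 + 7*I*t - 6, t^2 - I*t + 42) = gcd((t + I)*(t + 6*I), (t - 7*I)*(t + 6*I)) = t + 6*I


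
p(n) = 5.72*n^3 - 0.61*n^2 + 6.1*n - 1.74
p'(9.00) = 1385.08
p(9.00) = 4173.63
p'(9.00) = 1385.08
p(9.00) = 4173.63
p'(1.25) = 31.39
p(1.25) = 16.10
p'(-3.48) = 218.16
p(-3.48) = -271.42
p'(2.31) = 94.85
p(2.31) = 79.60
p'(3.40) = 200.32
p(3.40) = 236.77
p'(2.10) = 79.21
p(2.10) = 61.35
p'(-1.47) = 44.97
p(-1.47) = -30.19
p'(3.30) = 188.95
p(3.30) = 217.31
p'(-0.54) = 11.76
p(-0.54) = -6.11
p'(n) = 17.16*n^2 - 1.22*n + 6.1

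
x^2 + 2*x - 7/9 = (x - 1/3)*(x + 7/3)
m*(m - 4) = m^2 - 4*m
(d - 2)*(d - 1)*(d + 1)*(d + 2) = d^4 - 5*d^2 + 4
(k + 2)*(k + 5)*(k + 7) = k^3 + 14*k^2 + 59*k + 70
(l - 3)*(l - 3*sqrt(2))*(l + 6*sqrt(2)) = l^3 - 3*l^2 + 3*sqrt(2)*l^2 - 36*l - 9*sqrt(2)*l + 108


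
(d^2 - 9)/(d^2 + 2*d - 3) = (d - 3)/(d - 1)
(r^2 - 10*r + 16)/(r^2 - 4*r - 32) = (r - 2)/(r + 4)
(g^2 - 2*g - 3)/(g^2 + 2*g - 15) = (g + 1)/(g + 5)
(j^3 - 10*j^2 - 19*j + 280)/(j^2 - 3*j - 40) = j - 7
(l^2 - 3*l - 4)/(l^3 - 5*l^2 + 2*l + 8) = 1/(l - 2)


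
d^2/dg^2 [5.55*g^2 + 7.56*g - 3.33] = 11.1000000000000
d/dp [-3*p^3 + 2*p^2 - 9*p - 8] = -9*p^2 + 4*p - 9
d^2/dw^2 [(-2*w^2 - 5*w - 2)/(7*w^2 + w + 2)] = 14*(-33*w^3 - 30*w^2 + 24*w + 4)/(343*w^6 + 147*w^5 + 315*w^4 + 85*w^3 + 90*w^2 + 12*w + 8)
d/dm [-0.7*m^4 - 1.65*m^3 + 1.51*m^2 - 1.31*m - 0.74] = -2.8*m^3 - 4.95*m^2 + 3.02*m - 1.31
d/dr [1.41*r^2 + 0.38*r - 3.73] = 2.82*r + 0.38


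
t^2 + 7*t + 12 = (t + 3)*(t + 4)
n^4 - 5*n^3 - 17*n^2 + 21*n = n*(n - 7)*(n - 1)*(n + 3)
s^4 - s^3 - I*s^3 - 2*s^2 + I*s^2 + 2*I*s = s*(s - 2)*(s + 1)*(s - I)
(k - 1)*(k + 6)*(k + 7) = k^3 + 12*k^2 + 29*k - 42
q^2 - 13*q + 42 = (q - 7)*(q - 6)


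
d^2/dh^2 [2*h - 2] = 0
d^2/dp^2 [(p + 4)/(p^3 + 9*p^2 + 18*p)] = 6*(-p*(p^2 + 9*p + 18)*(p^2 + 6*p + (p + 3)*(p + 4) + 6) + 3*(p + 4)*(p^2 + 6*p + 6)^2)/(p^3*(p^2 + 9*p + 18)^3)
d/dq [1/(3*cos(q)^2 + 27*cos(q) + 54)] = (2*cos(q) + 9)*sin(q)/(3*(cos(q)^2 + 9*cos(q) + 18)^2)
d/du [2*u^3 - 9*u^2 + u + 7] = 6*u^2 - 18*u + 1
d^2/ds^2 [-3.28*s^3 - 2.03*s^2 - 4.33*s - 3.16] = -19.68*s - 4.06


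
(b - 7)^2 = b^2 - 14*b + 49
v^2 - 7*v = v*(v - 7)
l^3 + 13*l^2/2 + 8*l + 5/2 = (l + 1/2)*(l + 1)*(l + 5)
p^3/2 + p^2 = p^2*(p/2 + 1)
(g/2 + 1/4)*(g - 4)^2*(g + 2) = g^4/2 - 11*g^3/4 - 3*g^2/2 + 16*g + 8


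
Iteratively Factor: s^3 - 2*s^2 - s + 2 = (s + 1)*(s^2 - 3*s + 2) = (s - 1)*(s + 1)*(s - 2)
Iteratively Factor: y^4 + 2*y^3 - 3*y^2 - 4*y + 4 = (y + 2)*(y^3 - 3*y + 2) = (y - 1)*(y + 2)*(y^2 + y - 2) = (y - 1)*(y + 2)^2*(y - 1)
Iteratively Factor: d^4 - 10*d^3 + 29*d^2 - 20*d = (d - 4)*(d^3 - 6*d^2 + 5*d) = (d - 4)*(d - 1)*(d^2 - 5*d) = (d - 5)*(d - 4)*(d - 1)*(d)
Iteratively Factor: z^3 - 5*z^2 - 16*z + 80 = (z + 4)*(z^2 - 9*z + 20) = (z - 5)*(z + 4)*(z - 4)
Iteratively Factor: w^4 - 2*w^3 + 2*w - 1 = (w - 1)*(w^3 - w^2 - w + 1) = (w - 1)*(w + 1)*(w^2 - 2*w + 1) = (w - 1)^2*(w + 1)*(w - 1)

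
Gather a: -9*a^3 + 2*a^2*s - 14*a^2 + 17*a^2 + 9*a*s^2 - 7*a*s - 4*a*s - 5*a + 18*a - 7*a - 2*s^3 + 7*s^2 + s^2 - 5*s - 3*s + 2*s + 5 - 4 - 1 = -9*a^3 + a^2*(2*s + 3) + a*(9*s^2 - 11*s + 6) - 2*s^3 + 8*s^2 - 6*s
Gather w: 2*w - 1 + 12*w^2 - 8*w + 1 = 12*w^2 - 6*w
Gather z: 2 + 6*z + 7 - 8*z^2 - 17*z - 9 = -8*z^2 - 11*z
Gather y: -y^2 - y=-y^2 - y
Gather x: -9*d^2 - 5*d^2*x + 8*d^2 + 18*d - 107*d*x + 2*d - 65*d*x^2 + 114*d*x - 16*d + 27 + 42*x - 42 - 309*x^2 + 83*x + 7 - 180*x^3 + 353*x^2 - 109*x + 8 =-d^2 + 4*d - 180*x^3 + x^2*(44 - 65*d) + x*(-5*d^2 + 7*d + 16)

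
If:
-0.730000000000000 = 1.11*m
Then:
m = -0.66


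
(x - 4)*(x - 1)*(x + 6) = x^3 + x^2 - 26*x + 24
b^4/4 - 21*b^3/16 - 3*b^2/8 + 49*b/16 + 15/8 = (b/4 + 1/4)*(b - 5)*(b - 2)*(b + 3/4)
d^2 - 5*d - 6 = (d - 6)*(d + 1)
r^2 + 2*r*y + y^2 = (r + y)^2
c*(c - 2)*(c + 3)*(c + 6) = c^4 + 7*c^3 - 36*c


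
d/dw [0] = 0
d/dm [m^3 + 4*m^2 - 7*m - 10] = 3*m^2 + 8*m - 7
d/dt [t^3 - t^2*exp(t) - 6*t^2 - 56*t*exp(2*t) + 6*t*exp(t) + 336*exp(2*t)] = -t^2*exp(t) + 3*t^2 - 112*t*exp(2*t) + 4*t*exp(t) - 12*t + 616*exp(2*t) + 6*exp(t)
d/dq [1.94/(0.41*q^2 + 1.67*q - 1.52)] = (-1.5908*q - 3.2398)/(0.41*q^2 + 1.67*q - 1.52)^2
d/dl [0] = 0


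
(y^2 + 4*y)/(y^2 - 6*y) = (y + 4)/(y - 6)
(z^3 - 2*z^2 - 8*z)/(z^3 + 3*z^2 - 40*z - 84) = z*(z - 4)/(z^2 + z - 42)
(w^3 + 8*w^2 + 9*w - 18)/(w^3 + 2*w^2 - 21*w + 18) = (w + 3)/(w - 3)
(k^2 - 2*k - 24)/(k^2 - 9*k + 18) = (k + 4)/(k - 3)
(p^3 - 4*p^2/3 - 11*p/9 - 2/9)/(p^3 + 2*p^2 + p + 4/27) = 3*(p - 2)/(3*p + 4)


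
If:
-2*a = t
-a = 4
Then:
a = -4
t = 8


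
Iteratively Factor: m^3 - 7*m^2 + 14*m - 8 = (m - 1)*(m^2 - 6*m + 8) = (m - 4)*(m - 1)*(m - 2)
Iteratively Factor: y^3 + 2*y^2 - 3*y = (y - 1)*(y^2 + 3*y) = (y - 1)*(y + 3)*(y)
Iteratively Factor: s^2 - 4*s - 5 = (s - 5)*(s + 1)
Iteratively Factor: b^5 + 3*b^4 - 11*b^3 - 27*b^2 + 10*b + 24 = (b + 2)*(b^4 + b^3 - 13*b^2 - b + 12) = (b + 1)*(b + 2)*(b^3 - 13*b + 12) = (b - 3)*(b + 1)*(b + 2)*(b^2 + 3*b - 4) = (b - 3)*(b + 1)*(b + 2)*(b + 4)*(b - 1)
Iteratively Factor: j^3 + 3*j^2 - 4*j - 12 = (j + 3)*(j^2 - 4) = (j - 2)*(j + 3)*(j + 2)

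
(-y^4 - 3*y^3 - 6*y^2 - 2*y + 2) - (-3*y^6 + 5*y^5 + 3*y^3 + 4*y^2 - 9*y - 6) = 3*y^6 - 5*y^5 - y^4 - 6*y^3 - 10*y^2 + 7*y + 8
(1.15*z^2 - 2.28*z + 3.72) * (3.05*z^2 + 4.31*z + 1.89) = 3.5075*z^4 - 1.9975*z^3 + 3.6927*z^2 + 11.724*z + 7.0308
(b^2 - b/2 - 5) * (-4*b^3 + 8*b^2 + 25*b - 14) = -4*b^5 + 10*b^4 + 41*b^3 - 133*b^2/2 - 118*b + 70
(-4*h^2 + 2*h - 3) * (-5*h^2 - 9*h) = 20*h^4 + 26*h^3 - 3*h^2 + 27*h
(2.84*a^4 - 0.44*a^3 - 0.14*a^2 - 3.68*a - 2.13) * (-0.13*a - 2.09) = -0.3692*a^5 - 5.8784*a^4 + 0.9378*a^3 + 0.771*a^2 + 7.9681*a + 4.4517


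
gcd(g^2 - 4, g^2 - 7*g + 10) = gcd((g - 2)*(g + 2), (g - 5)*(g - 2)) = g - 2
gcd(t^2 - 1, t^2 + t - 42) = 1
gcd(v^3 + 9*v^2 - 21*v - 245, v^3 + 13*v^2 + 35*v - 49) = v^2 + 14*v + 49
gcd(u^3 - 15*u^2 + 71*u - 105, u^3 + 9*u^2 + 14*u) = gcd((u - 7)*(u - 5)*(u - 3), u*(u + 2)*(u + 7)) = 1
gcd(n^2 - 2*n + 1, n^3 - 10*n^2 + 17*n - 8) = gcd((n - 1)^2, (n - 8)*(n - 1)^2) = n^2 - 2*n + 1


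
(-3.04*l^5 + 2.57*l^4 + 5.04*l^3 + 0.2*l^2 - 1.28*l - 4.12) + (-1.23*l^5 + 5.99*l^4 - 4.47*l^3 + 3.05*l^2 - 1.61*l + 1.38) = -4.27*l^5 + 8.56*l^4 + 0.57*l^3 + 3.25*l^2 - 2.89*l - 2.74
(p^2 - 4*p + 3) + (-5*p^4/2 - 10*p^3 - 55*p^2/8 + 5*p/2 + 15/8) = -5*p^4/2 - 10*p^3 - 47*p^2/8 - 3*p/2 + 39/8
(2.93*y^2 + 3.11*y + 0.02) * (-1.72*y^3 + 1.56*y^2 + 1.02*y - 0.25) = -5.0396*y^5 - 0.7784*y^4 + 7.8058*y^3 + 2.4709*y^2 - 0.7571*y - 0.005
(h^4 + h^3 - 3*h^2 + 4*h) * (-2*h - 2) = -2*h^5 - 4*h^4 + 4*h^3 - 2*h^2 - 8*h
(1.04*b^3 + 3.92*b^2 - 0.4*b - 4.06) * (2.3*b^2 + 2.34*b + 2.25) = 2.392*b^5 + 11.4496*b^4 + 10.5928*b^3 - 1.454*b^2 - 10.4004*b - 9.135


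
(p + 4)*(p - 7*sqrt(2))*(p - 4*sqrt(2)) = p^3 - 11*sqrt(2)*p^2 + 4*p^2 - 44*sqrt(2)*p + 56*p + 224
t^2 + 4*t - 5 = (t - 1)*(t + 5)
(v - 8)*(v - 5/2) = v^2 - 21*v/2 + 20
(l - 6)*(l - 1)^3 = l^4 - 9*l^3 + 21*l^2 - 19*l + 6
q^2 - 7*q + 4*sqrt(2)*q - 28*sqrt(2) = (q - 7)*(q + 4*sqrt(2))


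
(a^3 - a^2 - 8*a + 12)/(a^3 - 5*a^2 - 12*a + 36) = (a - 2)/(a - 6)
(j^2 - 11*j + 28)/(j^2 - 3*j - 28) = (j - 4)/(j + 4)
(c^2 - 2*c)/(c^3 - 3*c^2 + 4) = c/(c^2 - c - 2)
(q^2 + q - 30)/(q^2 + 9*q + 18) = (q - 5)/(q + 3)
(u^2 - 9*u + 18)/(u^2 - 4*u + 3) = (u - 6)/(u - 1)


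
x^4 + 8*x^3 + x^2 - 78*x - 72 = (x - 3)*(x + 1)*(x + 4)*(x + 6)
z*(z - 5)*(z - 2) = z^3 - 7*z^2 + 10*z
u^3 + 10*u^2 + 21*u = u*(u + 3)*(u + 7)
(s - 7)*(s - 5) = s^2 - 12*s + 35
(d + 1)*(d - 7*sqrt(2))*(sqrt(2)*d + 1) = sqrt(2)*d^3 - 13*d^2 + sqrt(2)*d^2 - 13*d - 7*sqrt(2)*d - 7*sqrt(2)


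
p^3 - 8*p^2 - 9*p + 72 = (p - 8)*(p - 3)*(p + 3)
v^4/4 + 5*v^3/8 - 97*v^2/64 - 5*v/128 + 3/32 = (v/4 + 1)*(v - 3/2)*(v - 1/4)*(v + 1/4)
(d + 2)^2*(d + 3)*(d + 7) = d^4 + 14*d^3 + 65*d^2 + 124*d + 84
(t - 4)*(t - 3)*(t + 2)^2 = t^4 - 3*t^3 - 12*t^2 + 20*t + 48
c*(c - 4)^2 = c^3 - 8*c^2 + 16*c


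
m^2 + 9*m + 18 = (m + 3)*(m + 6)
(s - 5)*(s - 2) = s^2 - 7*s + 10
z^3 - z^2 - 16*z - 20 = (z - 5)*(z + 2)^2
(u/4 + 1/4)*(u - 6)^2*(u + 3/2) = u^4/4 - 19*u^3/8 + 15*u^2/8 + 18*u + 27/2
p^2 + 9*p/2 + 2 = (p + 1/2)*(p + 4)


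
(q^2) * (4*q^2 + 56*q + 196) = 4*q^4 + 56*q^3 + 196*q^2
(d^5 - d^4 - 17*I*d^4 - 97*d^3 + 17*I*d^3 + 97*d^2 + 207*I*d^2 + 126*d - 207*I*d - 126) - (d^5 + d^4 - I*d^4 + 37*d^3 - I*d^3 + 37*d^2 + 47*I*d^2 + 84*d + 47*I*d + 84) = -2*d^4 - 16*I*d^4 - 134*d^3 + 18*I*d^3 + 60*d^2 + 160*I*d^2 + 42*d - 254*I*d - 210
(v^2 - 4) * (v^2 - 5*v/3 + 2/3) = v^4 - 5*v^3/3 - 10*v^2/3 + 20*v/3 - 8/3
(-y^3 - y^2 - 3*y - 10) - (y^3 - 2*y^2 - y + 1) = -2*y^3 + y^2 - 2*y - 11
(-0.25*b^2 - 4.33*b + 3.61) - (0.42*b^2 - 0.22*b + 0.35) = -0.67*b^2 - 4.11*b + 3.26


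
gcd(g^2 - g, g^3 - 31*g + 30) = g - 1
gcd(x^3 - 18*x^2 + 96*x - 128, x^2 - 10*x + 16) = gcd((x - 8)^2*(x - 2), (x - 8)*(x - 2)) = x^2 - 10*x + 16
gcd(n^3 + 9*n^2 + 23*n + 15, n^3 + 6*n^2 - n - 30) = n^2 + 8*n + 15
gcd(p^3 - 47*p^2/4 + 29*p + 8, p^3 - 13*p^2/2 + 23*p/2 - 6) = p - 4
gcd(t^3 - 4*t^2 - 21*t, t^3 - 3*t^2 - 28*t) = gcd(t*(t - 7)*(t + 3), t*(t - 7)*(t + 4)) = t^2 - 7*t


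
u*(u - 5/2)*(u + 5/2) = u^3 - 25*u/4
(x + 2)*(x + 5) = x^2 + 7*x + 10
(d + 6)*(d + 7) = d^2 + 13*d + 42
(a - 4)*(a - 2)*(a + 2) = a^3 - 4*a^2 - 4*a + 16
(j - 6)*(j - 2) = j^2 - 8*j + 12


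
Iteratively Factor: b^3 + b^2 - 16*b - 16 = (b + 4)*(b^2 - 3*b - 4) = (b + 1)*(b + 4)*(b - 4)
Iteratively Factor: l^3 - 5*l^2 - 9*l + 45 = (l + 3)*(l^2 - 8*l + 15) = (l - 3)*(l + 3)*(l - 5)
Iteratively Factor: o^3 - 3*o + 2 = (o + 2)*(o^2 - 2*o + 1) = (o - 1)*(o + 2)*(o - 1)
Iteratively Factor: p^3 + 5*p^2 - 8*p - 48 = (p + 4)*(p^2 + p - 12) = (p + 4)^2*(p - 3)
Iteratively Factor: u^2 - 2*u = (u)*(u - 2)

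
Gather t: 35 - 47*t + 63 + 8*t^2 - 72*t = 8*t^2 - 119*t + 98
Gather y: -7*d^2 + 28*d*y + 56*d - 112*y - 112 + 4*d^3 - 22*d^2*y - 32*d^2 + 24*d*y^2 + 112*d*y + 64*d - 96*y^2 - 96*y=4*d^3 - 39*d^2 + 120*d + y^2*(24*d - 96) + y*(-22*d^2 + 140*d - 208) - 112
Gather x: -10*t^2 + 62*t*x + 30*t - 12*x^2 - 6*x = -10*t^2 + 30*t - 12*x^2 + x*(62*t - 6)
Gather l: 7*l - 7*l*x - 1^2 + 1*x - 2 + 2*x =l*(7 - 7*x) + 3*x - 3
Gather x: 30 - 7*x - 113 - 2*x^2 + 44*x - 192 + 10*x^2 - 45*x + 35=8*x^2 - 8*x - 240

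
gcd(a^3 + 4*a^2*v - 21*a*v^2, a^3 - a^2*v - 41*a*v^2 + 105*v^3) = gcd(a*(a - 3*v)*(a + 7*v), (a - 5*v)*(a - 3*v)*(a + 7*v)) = -a^2 - 4*a*v + 21*v^2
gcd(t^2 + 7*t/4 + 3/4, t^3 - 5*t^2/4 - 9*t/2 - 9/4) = t^2 + 7*t/4 + 3/4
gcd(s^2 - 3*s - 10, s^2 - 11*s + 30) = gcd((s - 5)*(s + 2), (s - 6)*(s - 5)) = s - 5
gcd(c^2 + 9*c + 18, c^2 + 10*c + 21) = c + 3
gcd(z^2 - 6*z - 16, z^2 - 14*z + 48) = z - 8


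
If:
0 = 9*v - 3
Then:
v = 1/3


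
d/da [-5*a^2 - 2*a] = -10*a - 2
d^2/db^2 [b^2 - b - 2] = 2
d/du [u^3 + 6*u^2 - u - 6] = 3*u^2 + 12*u - 1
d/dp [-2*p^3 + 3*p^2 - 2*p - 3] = -6*p^2 + 6*p - 2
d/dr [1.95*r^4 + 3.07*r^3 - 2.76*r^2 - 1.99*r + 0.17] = 7.8*r^3 + 9.21*r^2 - 5.52*r - 1.99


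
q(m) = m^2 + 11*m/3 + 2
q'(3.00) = 9.67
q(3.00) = 22.00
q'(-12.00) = -20.33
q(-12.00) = 102.00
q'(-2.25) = -0.83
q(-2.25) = -1.19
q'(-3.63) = -3.59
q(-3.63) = 1.87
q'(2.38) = 8.43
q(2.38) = 16.39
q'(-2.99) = -2.31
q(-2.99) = -0.02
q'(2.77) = 9.21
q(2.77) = 19.83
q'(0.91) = 5.49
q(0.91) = 6.16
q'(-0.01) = 3.65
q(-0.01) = 1.96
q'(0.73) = 5.13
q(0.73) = 5.21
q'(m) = 2*m + 11/3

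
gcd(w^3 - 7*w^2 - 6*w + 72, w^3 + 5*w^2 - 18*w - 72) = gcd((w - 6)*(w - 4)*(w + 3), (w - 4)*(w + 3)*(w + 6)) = w^2 - w - 12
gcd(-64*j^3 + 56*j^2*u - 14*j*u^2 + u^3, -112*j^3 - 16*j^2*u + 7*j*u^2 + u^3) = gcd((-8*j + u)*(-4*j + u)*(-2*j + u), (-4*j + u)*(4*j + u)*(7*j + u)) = -4*j + u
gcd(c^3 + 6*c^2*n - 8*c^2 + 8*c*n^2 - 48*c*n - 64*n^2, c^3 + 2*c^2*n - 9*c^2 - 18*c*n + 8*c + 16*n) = c^2 + 2*c*n - 8*c - 16*n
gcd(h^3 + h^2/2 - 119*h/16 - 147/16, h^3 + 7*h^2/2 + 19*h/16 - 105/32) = h + 7/4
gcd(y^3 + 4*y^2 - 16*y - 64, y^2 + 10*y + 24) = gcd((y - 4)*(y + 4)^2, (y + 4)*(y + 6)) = y + 4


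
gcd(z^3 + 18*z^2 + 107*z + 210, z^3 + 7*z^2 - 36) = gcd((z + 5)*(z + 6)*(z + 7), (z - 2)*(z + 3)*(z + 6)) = z + 6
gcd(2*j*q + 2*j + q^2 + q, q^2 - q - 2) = q + 1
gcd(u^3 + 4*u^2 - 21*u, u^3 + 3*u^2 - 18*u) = u^2 - 3*u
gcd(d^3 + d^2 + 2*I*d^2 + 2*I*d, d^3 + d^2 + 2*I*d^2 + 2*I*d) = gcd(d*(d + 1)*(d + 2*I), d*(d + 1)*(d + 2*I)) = d^3 + d^2*(1 + 2*I) + 2*I*d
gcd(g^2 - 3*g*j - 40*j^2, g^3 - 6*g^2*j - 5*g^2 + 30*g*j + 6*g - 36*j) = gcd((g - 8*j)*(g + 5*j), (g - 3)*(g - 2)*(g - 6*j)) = 1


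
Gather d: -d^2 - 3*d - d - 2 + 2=-d^2 - 4*d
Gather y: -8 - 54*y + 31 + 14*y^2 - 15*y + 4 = 14*y^2 - 69*y + 27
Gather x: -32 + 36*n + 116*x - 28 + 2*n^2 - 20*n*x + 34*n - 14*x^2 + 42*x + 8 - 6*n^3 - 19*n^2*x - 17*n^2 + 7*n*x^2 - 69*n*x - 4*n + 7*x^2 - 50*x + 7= -6*n^3 - 15*n^2 + 66*n + x^2*(7*n - 7) + x*(-19*n^2 - 89*n + 108) - 45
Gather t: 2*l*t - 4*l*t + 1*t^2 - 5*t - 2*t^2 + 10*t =-t^2 + t*(5 - 2*l)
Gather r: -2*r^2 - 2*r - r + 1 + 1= -2*r^2 - 3*r + 2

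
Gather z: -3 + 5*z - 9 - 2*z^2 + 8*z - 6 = -2*z^2 + 13*z - 18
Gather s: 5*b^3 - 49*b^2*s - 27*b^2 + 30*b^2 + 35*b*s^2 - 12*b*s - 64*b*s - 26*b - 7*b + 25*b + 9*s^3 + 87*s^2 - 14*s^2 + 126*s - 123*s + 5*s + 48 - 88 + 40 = 5*b^3 + 3*b^2 - 8*b + 9*s^3 + s^2*(35*b + 73) + s*(-49*b^2 - 76*b + 8)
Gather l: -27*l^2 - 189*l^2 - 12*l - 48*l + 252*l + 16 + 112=-216*l^2 + 192*l + 128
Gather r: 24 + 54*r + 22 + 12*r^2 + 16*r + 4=12*r^2 + 70*r + 50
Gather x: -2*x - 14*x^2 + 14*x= -14*x^2 + 12*x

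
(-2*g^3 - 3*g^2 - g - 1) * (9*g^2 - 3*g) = -18*g^5 - 21*g^4 - 6*g^2 + 3*g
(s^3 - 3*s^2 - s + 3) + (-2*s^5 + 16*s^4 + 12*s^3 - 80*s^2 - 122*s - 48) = -2*s^5 + 16*s^4 + 13*s^3 - 83*s^2 - 123*s - 45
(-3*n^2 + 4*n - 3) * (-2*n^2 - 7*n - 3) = 6*n^4 + 13*n^3 - 13*n^2 + 9*n + 9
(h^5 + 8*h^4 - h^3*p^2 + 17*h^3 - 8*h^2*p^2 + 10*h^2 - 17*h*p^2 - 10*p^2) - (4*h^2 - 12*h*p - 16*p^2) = h^5 + 8*h^4 - h^3*p^2 + 17*h^3 - 8*h^2*p^2 + 6*h^2 - 17*h*p^2 + 12*h*p + 6*p^2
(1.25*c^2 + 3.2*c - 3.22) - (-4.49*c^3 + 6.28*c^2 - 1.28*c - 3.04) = 4.49*c^3 - 5.03*c^2 + 4.48*c - 0.18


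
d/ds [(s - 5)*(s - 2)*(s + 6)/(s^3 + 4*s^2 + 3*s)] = 5*(s^4 + 14*s^3 - 11*s^2 - 96*s - 36)/(s^2*(s^4 + 8*s^3 + 22*s^2 + 24*s + 9))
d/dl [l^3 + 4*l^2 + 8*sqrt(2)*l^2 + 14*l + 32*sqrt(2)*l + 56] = 3*l^2 + 8*l + 16*sqrt(2)*l + 14 + 32*sqrt(2)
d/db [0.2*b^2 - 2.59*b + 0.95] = 0.4*b - 2.59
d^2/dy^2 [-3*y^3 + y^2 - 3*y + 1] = 2 - 18*y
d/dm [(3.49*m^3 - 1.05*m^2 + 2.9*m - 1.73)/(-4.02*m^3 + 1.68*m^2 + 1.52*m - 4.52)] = (1.6422*m^4 + 33.9256*m^3 - 74.6562*m^2 + 15.3048*m - 10.4784)/(16.1604*m^6 - 13.5072*m^5 - 9.3984*m^4 + 41.448*m^3 - 12.8768*m^2 - 13.7408*m + 20.4304)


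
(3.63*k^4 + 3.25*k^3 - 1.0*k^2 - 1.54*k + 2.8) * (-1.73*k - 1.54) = -6.2799*k^5 - 11.2127*k^4 - 3.275*k^3 + 4.2042*k^2 - 2.4724*k - 4.312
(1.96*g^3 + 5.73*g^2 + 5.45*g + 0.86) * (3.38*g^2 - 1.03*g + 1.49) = 6.6248*g^5 + 17.3486*g^4 + 15.4395*g^3 + 5.831*g^2 + 7.2347*g + 1.2814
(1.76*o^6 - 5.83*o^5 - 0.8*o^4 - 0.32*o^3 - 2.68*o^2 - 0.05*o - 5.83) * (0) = 0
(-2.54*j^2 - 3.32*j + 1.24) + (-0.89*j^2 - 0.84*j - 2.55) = -3.43*j^2 - 4.16*j - 1.31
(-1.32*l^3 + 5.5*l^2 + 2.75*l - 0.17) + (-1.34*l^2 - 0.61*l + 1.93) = -1.32*l^3 + 4.16*l^2 + 2.14*l + 1.76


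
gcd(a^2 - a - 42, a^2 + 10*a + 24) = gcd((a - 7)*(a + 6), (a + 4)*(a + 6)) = a + 6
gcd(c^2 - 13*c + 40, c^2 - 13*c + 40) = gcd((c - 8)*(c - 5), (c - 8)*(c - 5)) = c^2 - 13*c + 40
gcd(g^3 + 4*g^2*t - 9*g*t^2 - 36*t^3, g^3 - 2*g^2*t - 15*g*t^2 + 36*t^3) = -g^2 - g*t + 12*t^2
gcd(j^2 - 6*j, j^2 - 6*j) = j^2 - 6*j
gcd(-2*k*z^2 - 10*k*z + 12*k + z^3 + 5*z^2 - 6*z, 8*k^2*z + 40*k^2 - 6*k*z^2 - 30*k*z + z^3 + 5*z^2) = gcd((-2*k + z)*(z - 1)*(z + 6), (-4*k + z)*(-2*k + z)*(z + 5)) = -2*k + z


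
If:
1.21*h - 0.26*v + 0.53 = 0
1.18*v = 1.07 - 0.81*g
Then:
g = 1.32098765432099 - 1.45679012345679*v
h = 0.214876033057851*v - 0.43801652892562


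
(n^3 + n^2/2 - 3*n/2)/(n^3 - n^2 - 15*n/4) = 2*(n - 1)/(2*n - 5)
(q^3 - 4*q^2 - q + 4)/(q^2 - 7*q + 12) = (q^2 - 1)/(q - 3)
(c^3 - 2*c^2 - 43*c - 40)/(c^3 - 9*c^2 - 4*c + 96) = (c^2 + 6*c + 5)/(c^2 - c - 12)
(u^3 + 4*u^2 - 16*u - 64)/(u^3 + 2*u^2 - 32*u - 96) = (u - 4)/(u - 6)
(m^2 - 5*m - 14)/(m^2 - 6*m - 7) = (m + 2)/(m + 1)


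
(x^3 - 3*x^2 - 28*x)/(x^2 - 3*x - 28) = x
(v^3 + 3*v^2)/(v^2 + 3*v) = v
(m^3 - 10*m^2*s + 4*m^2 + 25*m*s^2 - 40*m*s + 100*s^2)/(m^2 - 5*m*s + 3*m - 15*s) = (m^2 - 5*m*s + 4*m - 20*s)/(m + 3)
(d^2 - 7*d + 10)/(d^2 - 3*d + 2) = (d - 5)/(d - 1)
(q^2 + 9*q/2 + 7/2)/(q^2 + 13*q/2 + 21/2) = (q + 1)/(q + 3)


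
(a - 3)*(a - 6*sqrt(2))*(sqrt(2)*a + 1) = sqrt(2)*a^3 - 11*a^2 - 3*sqrt(2)*a^2 - 6*sqrt(2)*a + 33*a + 18*sqrt(2)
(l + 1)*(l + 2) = l^2 + 3*l + 2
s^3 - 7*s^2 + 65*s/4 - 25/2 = (s - 5/2)^2*(s - 2)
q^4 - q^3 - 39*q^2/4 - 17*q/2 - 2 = (q - 4)*(q + 1/2)^2*(q + 2)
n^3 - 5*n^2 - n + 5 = (n - 5)*(n - 1)*(n + 1)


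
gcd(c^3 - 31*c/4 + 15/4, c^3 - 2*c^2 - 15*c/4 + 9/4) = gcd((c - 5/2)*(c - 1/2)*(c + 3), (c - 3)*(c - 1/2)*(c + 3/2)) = c - 1/2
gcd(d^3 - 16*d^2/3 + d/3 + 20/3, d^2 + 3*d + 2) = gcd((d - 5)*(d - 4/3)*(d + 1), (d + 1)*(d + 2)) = d + 1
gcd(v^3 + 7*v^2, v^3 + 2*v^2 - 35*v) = v^2 + 7*v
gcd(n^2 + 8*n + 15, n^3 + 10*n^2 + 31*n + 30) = n^2 + 8*n + 15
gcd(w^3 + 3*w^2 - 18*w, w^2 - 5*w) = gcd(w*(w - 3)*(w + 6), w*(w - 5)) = w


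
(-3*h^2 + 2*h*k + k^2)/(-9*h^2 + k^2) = (h - k)/(3*h - k)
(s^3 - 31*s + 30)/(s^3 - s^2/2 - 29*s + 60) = 2*(s^2 - 6*s + 5)/(2*s^2 - 13*s + 20)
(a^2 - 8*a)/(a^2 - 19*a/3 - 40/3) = 3*a/(3*a + 5)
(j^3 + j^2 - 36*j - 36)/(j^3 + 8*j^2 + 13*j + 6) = (j - 6)/(j + 1)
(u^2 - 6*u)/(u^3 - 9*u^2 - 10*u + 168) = u/(u^2 - 3*u - 28)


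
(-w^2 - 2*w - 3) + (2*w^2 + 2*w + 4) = w^2 + 1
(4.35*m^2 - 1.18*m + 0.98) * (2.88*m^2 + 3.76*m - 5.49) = 12.528*m^4 + 12.9576*m^3 - 25.4959*m^2 + 10.163*m - 5.3802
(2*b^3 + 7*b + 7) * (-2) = -4*b^3 - 14*b - 14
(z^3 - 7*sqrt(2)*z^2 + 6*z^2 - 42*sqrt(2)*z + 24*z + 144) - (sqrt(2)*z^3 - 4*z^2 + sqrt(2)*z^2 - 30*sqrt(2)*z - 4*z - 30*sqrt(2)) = -sqrt(2)*z^3 + z^3 - 8*sqrt(2)*z^2 + 10*z^2 - 12*sqrt(2)*z + 28*z + 30*sqrt(2) + 144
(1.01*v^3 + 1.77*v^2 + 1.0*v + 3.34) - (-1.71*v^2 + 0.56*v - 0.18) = 1.01*v^3 + 3.48*v^2 + 0.44*v + 3.52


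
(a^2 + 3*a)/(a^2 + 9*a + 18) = a/(a + 6)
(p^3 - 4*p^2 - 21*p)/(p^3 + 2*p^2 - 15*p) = (p^2 - 4*p - 21)/(p^2 + 2*p - 15)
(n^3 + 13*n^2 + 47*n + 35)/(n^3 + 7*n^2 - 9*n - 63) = (n^2 + 6*n + 5)/(n^2 - 9)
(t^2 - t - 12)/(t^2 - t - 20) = (-t^2 + t + 12)/(-t^2 + t + 20)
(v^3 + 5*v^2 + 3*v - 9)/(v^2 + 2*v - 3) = v + 3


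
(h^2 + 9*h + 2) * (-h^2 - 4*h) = -h^4 - 13*h^3 - 38*h^2 - 8*h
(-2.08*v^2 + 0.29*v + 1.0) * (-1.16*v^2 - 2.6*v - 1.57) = 2.4128*v^4 + 5.0716*v^3 + 1.3516*v^2 - 3.0553*v - 1.57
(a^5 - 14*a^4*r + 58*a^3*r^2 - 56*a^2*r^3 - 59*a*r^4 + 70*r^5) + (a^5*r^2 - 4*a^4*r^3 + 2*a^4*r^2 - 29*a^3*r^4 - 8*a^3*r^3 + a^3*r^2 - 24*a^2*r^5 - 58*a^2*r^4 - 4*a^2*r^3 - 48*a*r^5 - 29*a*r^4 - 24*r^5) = a^5*r^2 + a^5 - 4*a^4*r^3 + 2*a^4*r^2 - 14*a^4*r - 29*a^3*r^4 - 8*a^3*r^3 + 59*a^3*r^2 - 24*a^2*r^5 - 58*a^2*r^4 - 60*a^2*r^3 - 48*a*r^5 - 88*a*r^4 + 46*r^5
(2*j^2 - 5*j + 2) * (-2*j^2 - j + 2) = -4*j^4 + 8*j^3 + 5*j^2 - 12*j + 4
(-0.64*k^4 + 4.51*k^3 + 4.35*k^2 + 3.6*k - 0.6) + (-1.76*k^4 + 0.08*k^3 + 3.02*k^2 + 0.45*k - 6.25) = -2.4*k^4 + 4.59*k^3 + 7.37*k^2 + 4.05*k - 6.85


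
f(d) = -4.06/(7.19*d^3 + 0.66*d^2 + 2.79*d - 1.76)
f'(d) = -4.06*(-21.57*d^2 - 1.32*d - 2.79)/(7.19*d^3 + 0.66*d^2 + 2.79*d - 1.76)^2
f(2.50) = -0.03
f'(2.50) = 0.04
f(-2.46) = 0.04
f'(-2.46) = 0.04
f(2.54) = -0.03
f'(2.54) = 0.04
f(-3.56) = 0.01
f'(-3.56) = 0.01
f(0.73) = -1.19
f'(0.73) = 5.28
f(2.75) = -0.03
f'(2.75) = 0.03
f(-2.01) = 0.06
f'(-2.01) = 0.09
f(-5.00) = 0.00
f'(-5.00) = 0.00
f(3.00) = -0.02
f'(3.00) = 0.02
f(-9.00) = 0.00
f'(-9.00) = 0.00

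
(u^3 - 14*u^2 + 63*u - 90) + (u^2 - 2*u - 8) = u^3 - 13*u^2 + 61*u - 98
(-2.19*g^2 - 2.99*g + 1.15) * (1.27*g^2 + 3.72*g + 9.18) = -2.7813*g^4 - 11.9441*g^3 - 29.7665*g^2 - 23.1702*g + 10.557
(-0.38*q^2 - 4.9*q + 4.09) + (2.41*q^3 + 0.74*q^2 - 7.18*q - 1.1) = 2.41*q^3 + 0.36*q^2 - 12.08*q + 2.99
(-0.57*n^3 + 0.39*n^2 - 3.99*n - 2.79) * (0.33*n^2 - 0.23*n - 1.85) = -0.1881*n^5 + 0.2598*n^4 - 0.3519*n^3 - 0.7245*n^2 + 8.0232*n + 5.1615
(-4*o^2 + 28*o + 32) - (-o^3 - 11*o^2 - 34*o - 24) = o^3 + 7*o^2 + 62*o + 56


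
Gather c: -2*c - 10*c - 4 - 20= -12*c - 24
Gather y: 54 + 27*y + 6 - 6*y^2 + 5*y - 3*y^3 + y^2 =-3*y^3 - 5*y^2 + 32*y + 60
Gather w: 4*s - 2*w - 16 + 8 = 4*s - 2*w - 8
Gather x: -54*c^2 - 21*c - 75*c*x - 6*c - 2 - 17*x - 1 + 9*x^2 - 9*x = -54*c^2 - 27*c + 9*x^2 + x*(-75*c - 26) - 3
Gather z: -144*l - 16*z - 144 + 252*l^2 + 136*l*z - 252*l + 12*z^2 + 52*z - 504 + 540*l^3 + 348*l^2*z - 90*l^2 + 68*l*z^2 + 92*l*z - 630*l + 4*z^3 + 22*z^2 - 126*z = 540*l^3 + 162*l^2 - 1026*l + 4*z^3 + z^2*(68*l + 34) + z*(348*l^2 + 228*l - 90) - 648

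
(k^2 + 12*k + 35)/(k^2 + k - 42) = (k + 5)/(k - 6)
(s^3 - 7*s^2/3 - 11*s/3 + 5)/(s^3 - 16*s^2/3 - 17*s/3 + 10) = (s - 3)/(s - 6)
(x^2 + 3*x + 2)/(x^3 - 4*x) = (x + 1)/(x*(x - 2))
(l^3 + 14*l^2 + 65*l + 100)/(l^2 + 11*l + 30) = (l^2 + 9*l + 20)/(l + 6)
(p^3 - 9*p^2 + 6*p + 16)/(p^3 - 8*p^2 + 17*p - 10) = (p^2 - 7*p - 8)/(p^2 - 6*p + 5)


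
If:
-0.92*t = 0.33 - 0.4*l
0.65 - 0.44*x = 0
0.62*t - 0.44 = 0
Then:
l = 2.46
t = 0.71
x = 1.48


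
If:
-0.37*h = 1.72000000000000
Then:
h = -4.65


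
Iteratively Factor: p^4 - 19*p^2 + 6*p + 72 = (p + 2)*(p^3 - 2*p^2 - 15*p + 36) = (p - 3)*(p + 2)*(p^2 + p - 12) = (p - 3)*(p + 2)*(p + 4)*(p - 3)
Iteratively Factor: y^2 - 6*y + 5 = (y - 1)*(y - 5)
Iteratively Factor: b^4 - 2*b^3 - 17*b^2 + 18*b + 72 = (b - 3)*(b^3 + b^2 - 14*b - 24) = (b - 3)*(b + 3)*(b^2 - 2*b - 8) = (b - 3)*(b + 2)*(b + 3)*(b - 4)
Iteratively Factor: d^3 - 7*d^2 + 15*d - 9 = (d - 3)*(d^2 - 4*d + 3) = (d - 3)*(d - 1)*(d - 3)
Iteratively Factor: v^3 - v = (v + 1)*(v^2 - v) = (v - 1)*(v + 1)*(v)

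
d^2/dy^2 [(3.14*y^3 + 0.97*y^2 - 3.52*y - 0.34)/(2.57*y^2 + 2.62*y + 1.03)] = (-5.6843418860808e-14*y^4 - 33.0766479999999*y^3 + 21.961506*y^2 + 62.157972*y + 18.188526)/(16.974593*y^6 + 51.914514*y^5 + 73.333665*y^4 + 59.59714*y^3 + 29.390535*y^2 + 8.338674*y + 1.092727)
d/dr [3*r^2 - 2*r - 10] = 6*r - 2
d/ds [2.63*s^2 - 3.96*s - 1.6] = 5.26*s - 3.96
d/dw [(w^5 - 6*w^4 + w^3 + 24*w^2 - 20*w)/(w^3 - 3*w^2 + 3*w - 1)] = (2*w^4 - 9*w^3 + 15*w^2 - 12*w - 20)/(w^3 - 3*w^2 + 3*w - 1)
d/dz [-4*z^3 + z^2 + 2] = 2*z*(1 - 6*z)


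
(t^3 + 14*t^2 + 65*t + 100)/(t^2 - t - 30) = (t^2 + 9*t + 20)/(t - 6)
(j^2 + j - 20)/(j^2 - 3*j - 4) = (j + 5)/(j + 1)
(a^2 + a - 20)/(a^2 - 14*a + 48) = (a^2 + a - 20)/(a^2 - 14*a + 48)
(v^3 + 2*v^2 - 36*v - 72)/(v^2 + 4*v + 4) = (v^2 - 36)/(v + 2)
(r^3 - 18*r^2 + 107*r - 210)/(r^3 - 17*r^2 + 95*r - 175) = (r - 6)/(r - 5)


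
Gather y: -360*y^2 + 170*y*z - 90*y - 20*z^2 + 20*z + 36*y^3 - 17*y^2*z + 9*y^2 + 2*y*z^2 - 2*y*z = 36*y^3 + y^2*(-17*z - 351) + y*(2*z^2 + 168*z - 90) - 20*z^2 + 20*z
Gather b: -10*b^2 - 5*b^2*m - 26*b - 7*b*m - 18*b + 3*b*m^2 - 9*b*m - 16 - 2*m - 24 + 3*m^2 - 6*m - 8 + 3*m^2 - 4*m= b^2*(-5*m - 10) + b*(3*m^2 - 16*m - 44) + 6*m^2 - 12*m - 48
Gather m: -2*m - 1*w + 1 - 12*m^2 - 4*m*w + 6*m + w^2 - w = -12*m^2 + m*(4 - 4*w) + w^2 - 2*w + 1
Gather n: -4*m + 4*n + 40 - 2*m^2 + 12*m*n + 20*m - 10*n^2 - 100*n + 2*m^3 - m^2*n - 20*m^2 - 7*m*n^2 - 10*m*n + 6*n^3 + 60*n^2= 2*m^3 - 22*m^2 + 16*m + 6*n^3 + n^2*(50 - 7*m) + n*(-m^2 + 2*m - 96) + 40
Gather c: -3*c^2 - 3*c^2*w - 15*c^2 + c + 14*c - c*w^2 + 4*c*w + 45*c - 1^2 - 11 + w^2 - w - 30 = c^2*(-3*w - 18) + c*(-w^2 + 4*w + 60) + w^2 - w - 42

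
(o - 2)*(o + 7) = o^2 + 5*o - 14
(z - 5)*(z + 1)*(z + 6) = z^3 + 2*z^2 - 29*z - 30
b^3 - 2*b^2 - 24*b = b*(b - 6)*(b + 4)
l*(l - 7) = l^2 - 7*l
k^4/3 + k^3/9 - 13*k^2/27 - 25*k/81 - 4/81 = (k/3 + 1/3)*(k - 4/3)*(k + 1/3)^2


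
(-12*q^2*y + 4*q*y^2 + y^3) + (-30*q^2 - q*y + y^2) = -12*q^2*y - 30*q^2 + 4*q*y^2 - q*y + y^3 + y^2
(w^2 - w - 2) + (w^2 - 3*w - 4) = 2*w^2 - 4*w - 6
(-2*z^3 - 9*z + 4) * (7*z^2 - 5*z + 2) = -14*z^5 + 10*z^4 - 67*z^3 + 73*z^2 - 38*z + 8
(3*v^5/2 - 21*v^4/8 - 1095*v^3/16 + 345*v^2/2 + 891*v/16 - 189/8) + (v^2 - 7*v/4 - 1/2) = 3*v^5/2 - 21*v^4/8 - 1095*v^3/16 + 347*v^2/2 + 863*v/16 - 193/8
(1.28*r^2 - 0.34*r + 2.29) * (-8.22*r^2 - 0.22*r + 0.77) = -10.5216*r^4 + 2.5132*r^3 - 17.7634*r^2 - 0.7656*r + 1.7633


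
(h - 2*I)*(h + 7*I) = h^2 + 5*I*h + 14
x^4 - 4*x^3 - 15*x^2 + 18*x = x*(x - 6)*(x - 1)*(x + 3)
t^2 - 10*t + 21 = (t - 7)*(t - 3)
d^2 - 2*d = d*(d - 2)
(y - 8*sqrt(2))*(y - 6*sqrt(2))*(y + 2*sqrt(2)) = y^3 - 12*sqrt(2)*y^2 + 40*y + 192*sqrt(2)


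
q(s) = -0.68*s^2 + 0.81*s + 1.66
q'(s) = 0.81 - 1.36*s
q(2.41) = -0.34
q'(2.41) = -2.47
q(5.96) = -17.67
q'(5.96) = -7.30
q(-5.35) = -22.14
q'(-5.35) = 8.09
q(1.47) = 1.38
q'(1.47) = -1.19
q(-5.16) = -20.63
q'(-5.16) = 7.83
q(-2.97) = -6.74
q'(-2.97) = 4.85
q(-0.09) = 1.58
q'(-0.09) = 0.93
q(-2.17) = -3.30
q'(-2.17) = 3.76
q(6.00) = -17.96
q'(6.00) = -7.35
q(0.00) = 1.66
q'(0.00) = 0.81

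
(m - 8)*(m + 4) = m^2 - 4*m - 32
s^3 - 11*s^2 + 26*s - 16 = (s - 8)*(s - 2)*(s - 1)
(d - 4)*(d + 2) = d^2 - 2*d - 8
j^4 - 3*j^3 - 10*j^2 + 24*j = j*(j - 4)*(j - 2)*(j + 3)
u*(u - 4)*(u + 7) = u^3 + 3*u^2 - 28*u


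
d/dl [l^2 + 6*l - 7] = 2*l + 6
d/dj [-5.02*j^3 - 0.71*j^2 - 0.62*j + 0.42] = -15.06*j^2 - 1.42*j - 0.62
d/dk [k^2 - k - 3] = 2*k - 1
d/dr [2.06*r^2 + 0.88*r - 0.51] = 4.12*r + 0.88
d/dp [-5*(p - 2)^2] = 20 - 10*p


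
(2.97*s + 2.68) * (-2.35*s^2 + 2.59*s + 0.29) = -6.9795*s^3 + 1.3943*s^2 + 7.8025*s + 0.7772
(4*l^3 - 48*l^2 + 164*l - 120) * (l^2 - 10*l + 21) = 4*l^5 - 88*l^4 + 728*l^3 - 2768*l^2 + 4644*l - 2520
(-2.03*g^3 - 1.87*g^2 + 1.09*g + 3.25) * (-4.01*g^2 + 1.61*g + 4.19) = 8.1403*g^5 + 4.2304*g^4 - 15.8873*g^3 - 19.1129*g^2 + 9.7996*g + 13.6175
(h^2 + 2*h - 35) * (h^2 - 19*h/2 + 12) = h^4 - 15*h^3/2 - 42*h^2 + 713*h/2 - 420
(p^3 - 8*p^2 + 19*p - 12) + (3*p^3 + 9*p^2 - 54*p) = 4*p^3 + p^2 - 35*p - 12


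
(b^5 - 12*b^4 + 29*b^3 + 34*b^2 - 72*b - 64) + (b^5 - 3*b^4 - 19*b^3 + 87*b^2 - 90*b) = 2*b^5 - 15*b^4 + 10*b^3 + 121*b^2 - 162*b - 64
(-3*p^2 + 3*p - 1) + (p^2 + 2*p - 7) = -2*p^2 + 5*p - 8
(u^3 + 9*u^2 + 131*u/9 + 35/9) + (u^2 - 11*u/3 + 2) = u^3 + 10*u^2 + 98*u/9 + 53/9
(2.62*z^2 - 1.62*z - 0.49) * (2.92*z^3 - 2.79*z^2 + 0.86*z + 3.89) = 7.6504*z^5 - 12.0402*z^4 + 5.3422*z^3 + 10.1657*z^2 - 6.7232*z - 1.9061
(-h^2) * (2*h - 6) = -2*h^3 + 6*h^2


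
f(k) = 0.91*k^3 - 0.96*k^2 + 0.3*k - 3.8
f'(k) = 2.73*k^2 - 1.92*k + 0.3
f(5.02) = 88.63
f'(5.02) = 59.46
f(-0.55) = -4.41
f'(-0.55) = 2.18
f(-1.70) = -11.56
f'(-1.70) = 11.45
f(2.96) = 12.28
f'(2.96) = 18.54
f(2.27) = 2.58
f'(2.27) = 10.01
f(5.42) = 114.51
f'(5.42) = 70.09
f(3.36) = 20.89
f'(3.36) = 24.67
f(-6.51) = -297.50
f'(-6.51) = 128.50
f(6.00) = 160.00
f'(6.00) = 87.06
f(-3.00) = -37.91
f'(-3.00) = 30.63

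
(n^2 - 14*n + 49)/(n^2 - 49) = (n - 7)/(n + 7)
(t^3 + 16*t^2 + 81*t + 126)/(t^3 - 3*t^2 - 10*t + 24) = (t^2 + 13*t + 42)/(t^2 - 6*t + 8)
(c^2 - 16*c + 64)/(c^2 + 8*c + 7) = (c^2 - 16*c + 64)/(c^2 + 8*c + 7)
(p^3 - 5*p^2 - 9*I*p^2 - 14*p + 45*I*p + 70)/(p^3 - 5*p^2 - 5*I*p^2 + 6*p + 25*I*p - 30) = (p^2 - 9*I*p - 14)/(p^2 - 5*I*p + 6)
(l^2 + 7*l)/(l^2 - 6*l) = (l + 7)/(l - 6)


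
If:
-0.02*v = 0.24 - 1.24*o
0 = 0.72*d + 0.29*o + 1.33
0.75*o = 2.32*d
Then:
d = -0.82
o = -2.54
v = -169.74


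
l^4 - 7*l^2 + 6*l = l*(l - 2)*(l - 1)*(l + 3)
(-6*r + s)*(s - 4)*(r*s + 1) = -6*r^2*s^2 + 24*r^2*s + r*s^3 - 4*r*s^2 - 6*r*s + 24*r + s^2 - 4*s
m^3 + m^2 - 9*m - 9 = (m - 3)*(m + 1)*(m + 3)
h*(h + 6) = h^2 + 6*h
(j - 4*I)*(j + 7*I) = j^2 + 3*I*j + 28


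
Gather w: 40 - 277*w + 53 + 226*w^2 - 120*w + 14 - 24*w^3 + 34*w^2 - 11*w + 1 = -24*w^3 + 260*w^2 - 408*w + 108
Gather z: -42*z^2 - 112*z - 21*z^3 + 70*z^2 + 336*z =-21*z^3 + 28*z^2 + 224*z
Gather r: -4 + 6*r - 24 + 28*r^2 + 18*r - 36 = 28*r^2 + 24*r - 64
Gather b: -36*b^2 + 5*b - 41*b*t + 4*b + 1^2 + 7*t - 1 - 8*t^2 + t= -36*b^2 + b*(9 - 41*t) - 8*t^2 + 8*t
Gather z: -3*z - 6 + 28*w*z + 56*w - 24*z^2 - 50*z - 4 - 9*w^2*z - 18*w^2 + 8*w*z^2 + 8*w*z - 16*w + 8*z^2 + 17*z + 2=-18*w^2 + 40*w + z^2*(8*w - 16) + z*(-9*w^2 + 36*w - 36) - 8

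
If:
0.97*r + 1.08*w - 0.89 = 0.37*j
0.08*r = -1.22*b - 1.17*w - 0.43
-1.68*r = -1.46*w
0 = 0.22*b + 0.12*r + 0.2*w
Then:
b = -1.33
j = 2.58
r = 0.83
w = 0.96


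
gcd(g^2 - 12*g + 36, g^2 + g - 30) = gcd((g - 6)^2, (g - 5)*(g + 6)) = 1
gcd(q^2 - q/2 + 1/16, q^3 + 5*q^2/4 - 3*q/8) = q - 1/4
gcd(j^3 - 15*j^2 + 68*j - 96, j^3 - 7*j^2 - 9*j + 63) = j - 3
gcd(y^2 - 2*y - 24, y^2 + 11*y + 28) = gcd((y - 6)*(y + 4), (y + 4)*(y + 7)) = y + 4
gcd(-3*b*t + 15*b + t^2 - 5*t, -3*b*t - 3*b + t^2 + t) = -3*b + t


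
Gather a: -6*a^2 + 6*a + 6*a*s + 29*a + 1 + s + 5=-6*a^2 + a*(6*s + 35) + s + 6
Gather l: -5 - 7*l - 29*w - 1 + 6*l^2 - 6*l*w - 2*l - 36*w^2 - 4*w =6*l^2 + l*(-6*w - 9) - 36*w^2 - 33*w - 6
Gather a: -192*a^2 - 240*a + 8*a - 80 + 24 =-192*a^2 - 232*a - 56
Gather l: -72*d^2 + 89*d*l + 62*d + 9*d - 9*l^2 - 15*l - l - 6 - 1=-72*d^2 + 71*d - 9*l^2 + l*(89*d - 16) - 7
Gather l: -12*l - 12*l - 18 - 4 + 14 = -24*l - 8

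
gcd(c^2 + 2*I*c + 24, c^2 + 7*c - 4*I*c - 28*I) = c - 4*I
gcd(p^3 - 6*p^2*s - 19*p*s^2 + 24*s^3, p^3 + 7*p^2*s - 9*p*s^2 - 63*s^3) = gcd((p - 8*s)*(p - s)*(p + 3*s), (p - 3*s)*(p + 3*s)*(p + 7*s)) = p + 3*s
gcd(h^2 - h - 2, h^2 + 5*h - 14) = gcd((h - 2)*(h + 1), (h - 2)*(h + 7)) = h - 2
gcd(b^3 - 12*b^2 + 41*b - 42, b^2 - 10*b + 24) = 1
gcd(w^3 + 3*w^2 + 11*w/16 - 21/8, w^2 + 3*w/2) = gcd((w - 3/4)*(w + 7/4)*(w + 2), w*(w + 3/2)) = 1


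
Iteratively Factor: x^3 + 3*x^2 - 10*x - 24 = (x - 3)*(x^2 + 6*x + 8) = (x - 3)*(x + 4)*(x + 2)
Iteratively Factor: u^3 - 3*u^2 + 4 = (u - 2)*(u^2 - u - 2) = (u - 2)^2*(u + 1)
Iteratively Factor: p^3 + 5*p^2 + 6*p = (p + 3)*(p^2 + 2*p) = (p + 2)*(p + 3)*(p)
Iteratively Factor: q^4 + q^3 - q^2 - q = (q + 1)*(q^3 - q) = q*(q + 1)*(q^2 - 1) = q*(q - 1)*(q + 1)*(q + 1)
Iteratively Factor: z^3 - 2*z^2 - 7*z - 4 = (z - 4)*(z^2 + 2*z + 1) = (z - 4)*(z + 1)*(z + 1)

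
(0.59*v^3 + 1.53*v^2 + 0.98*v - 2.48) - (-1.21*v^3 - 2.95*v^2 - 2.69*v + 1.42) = 1.8*v^3 + 4.48*v^2 + 3.67*v - 3.9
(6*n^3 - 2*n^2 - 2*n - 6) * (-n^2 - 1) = -6*n^5 + 2*n^4 - 4*n^3 + 8*n^2 + 2*n + 6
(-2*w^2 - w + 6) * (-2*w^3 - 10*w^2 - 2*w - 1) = 4*w^5 + 22*w^4 + 2*w^3 - 56*w^2 - 11*w - 6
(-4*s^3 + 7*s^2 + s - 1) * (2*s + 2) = -8*s^4 + 6*s^3 + 16*s^2 - 2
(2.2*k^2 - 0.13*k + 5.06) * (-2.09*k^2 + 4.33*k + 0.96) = -4.598*k^4 + 9.7977*k^3 - 9.0263*k^2 + 21.785*k + 4.8576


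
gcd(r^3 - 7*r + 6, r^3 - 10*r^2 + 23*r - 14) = r^2 - 3*r + 2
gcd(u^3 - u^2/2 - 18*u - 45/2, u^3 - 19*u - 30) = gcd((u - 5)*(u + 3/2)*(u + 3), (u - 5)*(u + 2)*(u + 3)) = u^2 - 2*u - 15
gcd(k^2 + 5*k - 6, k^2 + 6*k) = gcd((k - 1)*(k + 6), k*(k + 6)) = k + 6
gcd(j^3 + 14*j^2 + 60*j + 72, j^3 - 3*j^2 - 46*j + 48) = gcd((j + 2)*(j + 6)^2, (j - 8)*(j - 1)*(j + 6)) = j + 6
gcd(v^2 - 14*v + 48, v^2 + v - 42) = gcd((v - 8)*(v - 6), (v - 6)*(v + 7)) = v - 6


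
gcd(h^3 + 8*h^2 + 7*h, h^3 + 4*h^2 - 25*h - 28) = h^2 + 8*h + 7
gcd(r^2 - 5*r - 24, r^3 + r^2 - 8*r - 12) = 1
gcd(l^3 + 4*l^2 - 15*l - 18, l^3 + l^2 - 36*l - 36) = l^2 + 7*l + 6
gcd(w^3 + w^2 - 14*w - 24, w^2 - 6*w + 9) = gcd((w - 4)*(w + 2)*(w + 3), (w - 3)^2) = 1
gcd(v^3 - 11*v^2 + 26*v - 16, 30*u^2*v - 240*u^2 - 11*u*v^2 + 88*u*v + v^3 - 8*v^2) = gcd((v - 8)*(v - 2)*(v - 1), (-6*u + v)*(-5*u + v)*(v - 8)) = v - 8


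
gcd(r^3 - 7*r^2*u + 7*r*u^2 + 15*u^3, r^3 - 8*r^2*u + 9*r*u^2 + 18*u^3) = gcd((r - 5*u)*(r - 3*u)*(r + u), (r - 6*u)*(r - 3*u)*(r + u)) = r^2 - 2*r*u - 3*u^2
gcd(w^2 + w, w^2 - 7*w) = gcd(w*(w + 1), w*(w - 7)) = w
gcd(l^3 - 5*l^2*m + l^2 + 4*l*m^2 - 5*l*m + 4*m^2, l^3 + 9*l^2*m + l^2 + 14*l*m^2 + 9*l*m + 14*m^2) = l + 1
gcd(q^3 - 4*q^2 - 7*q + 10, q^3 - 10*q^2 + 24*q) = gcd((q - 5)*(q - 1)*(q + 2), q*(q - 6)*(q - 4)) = 1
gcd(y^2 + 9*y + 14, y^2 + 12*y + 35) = y + 7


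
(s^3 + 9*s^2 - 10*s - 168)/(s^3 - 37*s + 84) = (s + 6)/(s - 3)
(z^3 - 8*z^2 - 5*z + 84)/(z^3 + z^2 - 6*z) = (z^2 - 11*z + 28)/(z*(z - 2))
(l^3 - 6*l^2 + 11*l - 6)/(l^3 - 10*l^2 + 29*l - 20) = (l^2 - 5*l + 6)/(l^2 - 9*l + 20)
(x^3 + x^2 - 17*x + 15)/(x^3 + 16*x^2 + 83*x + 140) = (x^2 - 4*x + 3)/(x^2 + 11*x + 28)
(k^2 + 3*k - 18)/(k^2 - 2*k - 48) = (k - 3)/(k - 8)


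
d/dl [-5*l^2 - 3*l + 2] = -10*l - 3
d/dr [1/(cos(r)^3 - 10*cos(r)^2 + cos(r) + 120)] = (3*cos(r)^2 - 20*cos(r) + 1)*sin(r)/(cos(r)^3 - 10*cos(r)^2 + cos(r) + 120)^2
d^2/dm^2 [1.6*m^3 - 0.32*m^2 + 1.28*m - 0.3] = 9.6*m - 0.64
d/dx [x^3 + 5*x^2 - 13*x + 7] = 3*x^2 + 10*x - 13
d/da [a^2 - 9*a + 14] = 2*a - 9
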